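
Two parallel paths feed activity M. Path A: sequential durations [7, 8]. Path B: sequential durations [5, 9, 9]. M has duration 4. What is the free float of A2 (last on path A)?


ES(A2) = sum of predecessors on chain A = 7
EF(A2) = ES + duration = 7 + 8 = 15
Successor of A2 is M. ES(M) = max(sum(A), sum(B)) = max(15, 23) = 23
Free float = ES(successor) - EF(current) = 23 - 15 = 8

8


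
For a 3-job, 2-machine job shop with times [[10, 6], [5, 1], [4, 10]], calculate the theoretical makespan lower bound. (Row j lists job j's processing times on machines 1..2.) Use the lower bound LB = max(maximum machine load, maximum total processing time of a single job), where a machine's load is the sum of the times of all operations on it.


Machine loads:
  Machine 1: 10 + 5 + 4 = 19
  Machine 2: 6 + 1 + 10 = 17
Max machine load = 19
Job totals:
  Job 1: 16
  Job 2: 6
  Job 3: 14
Max job total = 16
Lower bound = max(19, 16) = 19

19


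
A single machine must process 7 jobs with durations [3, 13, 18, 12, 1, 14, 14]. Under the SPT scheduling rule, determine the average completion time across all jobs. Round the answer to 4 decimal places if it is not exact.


Sort jobs by processing time (SPT order): [1, 3, 12, 13, 14, 14, 18]
Compute completion times sequentially:
  Job 1: processing = 1, completes at 1
  Job 2: processing = 3, completes at 4
  Job 3: processing = 12, completes at 16
  Job 4: processing = 13, completes at 29
  Job 5: processing = 14, completes at 43
  Job 6: processing = 14, completes at 57
  Job 7: processing = 18, completes at 75
Sum of completion times = 225
Average completion time = 225/7 = 32.1429

32.1429


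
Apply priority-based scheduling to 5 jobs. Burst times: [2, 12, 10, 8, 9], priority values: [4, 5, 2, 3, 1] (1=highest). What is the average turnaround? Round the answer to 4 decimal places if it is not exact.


Sort by priority (ascending = highest first):
Order: [(1, 9), (2, 10), (3, 8), (4, 2), (5, 12)]
Completion times:
  Priority 1, burst=9, C=9
  Priority 2, burst=10, C=19
  Priority 3, burst=8, C=27
  Priority 4, burst=2, C=29
  Priority 5, burst=12, C=41
Average turnaround = 125/5 = 25.0

25.0


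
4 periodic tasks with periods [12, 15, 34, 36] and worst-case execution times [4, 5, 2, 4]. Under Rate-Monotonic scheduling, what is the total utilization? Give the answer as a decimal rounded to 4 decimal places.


Compute individual utilizations (exact fractions):
  Task 1: C/T = 4/12 = 1/3 (approx. 0.3333)
  Task 2: C/T = 5/15 = 1/3 (approx. 0.3333)
  Task 3: C/T = 2/34 = 1/17 (approx. 0.0588)
  Task 4: C/T = 4/36 = 1/9 (approx. 0.1111)
Total utilization U = 1/3 + 1/3 + 1/17 + 1/9 = 128/153
Rounded to 4 decimal places: U = 0.8366
RM (Liu & Layland) bound for 4 tasks = 0.756828; compare with U = 128/153 (approx. 0.836601)
bound < U <= 1, so the RM sufficient condition is not met (inconclusive; an exact test such as response-time analysis is needed).

0.8366


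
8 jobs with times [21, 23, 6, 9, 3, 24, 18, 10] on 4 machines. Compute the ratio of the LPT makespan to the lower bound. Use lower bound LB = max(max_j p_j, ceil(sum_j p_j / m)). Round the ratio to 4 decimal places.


LPT order: [24, 23, 21, 18, 10, 9, 6, 3]
Machine loads after assignment: [27, 29, 30, 28]
LPT makespan = 30
Lower bound = max(max_job, ceil(total/4)) = max(24, 29) = 29
Ratio = 30 / 29 = 1.0345

1.0345


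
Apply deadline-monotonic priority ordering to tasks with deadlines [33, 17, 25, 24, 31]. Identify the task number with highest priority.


Sort tasks by relative deadline (ascending):
  Task 2: deadline = 17
  Task 4: deadline = 24
  Task 3: deadline = 25
  Task 5: deadline = 31
  Task 1: deadline = 33
Priority order (highest first): [2, 4, 3, 5, 1]
Highest priority task = 2

2


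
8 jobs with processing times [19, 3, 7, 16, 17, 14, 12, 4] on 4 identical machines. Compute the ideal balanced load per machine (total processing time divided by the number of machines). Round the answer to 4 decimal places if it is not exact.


Total processing time = 19 + 3 + 7 + 16 + 17 + 14 + 12 + 4 = 92
Number of machines = 4
Ideal balanced load = 92 / 4 = 23.0

23.0


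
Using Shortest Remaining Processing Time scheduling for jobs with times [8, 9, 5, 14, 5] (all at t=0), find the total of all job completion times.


Since all jobs arrive at t=0, SRPT equals SPT ordering.
SPT order: [5, 5, 8, 9, 14]
Completion times:
  Job 1: p=5, C=5
  Job 2: p=5, C=10
  Job 3: p=8, C=18
  Job 4: p=9, C=27
  Job 5: p=14, C=41
Total completion time = 5 + 10 + 18 + 27 + 41 = 101

101


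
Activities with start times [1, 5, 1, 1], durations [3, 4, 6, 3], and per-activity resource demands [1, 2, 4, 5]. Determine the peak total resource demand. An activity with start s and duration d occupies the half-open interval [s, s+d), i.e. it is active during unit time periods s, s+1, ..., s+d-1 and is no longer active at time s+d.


Each activity i is active on [start_i, start_i + duration_i).
Compute total resource usage per time slot:
  t=0: active resources = [], total = 0
  t=1: active resources = [1, 4, 5], total = 10
  t=2: active resources = [1, 4, 5], total = 10
  t=3: active resources = [1, 4, 5], total = 10
  t=4: active resources = [4], total = 4
  t=5: active resources = [2, 4], total = 6
  t=6: active resources = [2, 4], total = 6
  t=7: active resources = [2], total = 2
  t=8: active resources = [2], total = 2
Peak resource demand = 10

10


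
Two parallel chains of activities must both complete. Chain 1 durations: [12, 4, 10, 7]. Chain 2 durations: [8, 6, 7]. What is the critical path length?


Path A total = 12 + 4 + 10 + 7 = 33
Path B total = 8 + 6 + 7 = 21
Critical path = longest path = max(33, 21) = 33

33


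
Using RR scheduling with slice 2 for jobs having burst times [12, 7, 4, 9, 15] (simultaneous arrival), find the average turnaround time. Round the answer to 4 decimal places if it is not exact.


Time quantum = 2
Execution trace:
  J1 runs 2 units, time = 2
  J2 runs 2 units, time = 4
  J3 runs 2 units, time = 6
  J4 runs 2 units, time = 8
  J5 runs 2 units, time = 10
  J1 runs 2 units, time = 12
  J2 runs 2 units, time = 14
  J3 runs 2 units, time = 16
  J4 runs 2 units, time = 18
  J5 runs 2 units, time = 20
  J1 runs 2 units, time = 22
  J2 runs 2 units, time = 24
  J4 runs 2 units, time = 26
  J5 runs 2 units, time = 28
  J1 runs 2 units, time = 30
  J2 runs 1 units, time = 31
  J4 runs 2 units, time = 33
  J5 runs 2 units, time = 35
  J1 runs 2 units, time = 37
  J4 runs 1 units, time = 38
  J5 runs 2 units, time = 40
  J1 runs 2 units, time = 42
  J5 runs 2 units, time = 44
  J5 runs 2 units, time = 46
  J5 runs 1 units, time = 47
Finish times: [42, 31, 16, 38, 47]
Average turnaround = 174/5 = 34.8

34.8


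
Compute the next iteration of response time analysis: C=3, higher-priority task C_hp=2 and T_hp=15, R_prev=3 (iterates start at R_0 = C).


R_next = C + ceil(R_prev / T_hp) * C_hp
ceil(3 / 15) = ceil(0.2) = 1
Interference = 1 * 2 = 2
R_next = 3 + 2 = 5

5


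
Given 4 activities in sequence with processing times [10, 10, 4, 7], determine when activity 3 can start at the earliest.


Activity 3 starts after activities 1 through 2 complete.
Predecessor durations: [10, 10]
ES = 10 + 10 = 20

20


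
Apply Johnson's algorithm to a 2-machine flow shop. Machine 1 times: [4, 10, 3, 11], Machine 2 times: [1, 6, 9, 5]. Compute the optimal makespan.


Apply Johnson's rule:
  Group 1 (a <= b): [(3, 3, 9)]
  Group 2 (a > b): [(2, 10, 6), (4, 11, 5), (1, 4, 1)]
Optimal job order: [3, 2, 4, 1]
Schedule:
  Job 3: M1 done at 3, M2 done at 12
  Job 2: M1 done at 13, M2 done at 19
  Job 4: M1 done at 24, M2 done at 29
  Job 1: M1 done at 28, M2 done at 30
Makespan = 30

30


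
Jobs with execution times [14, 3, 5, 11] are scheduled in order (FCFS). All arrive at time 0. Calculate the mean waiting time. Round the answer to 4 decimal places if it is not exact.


FCFS order (as given): [14, 3, 5, 11]
Waiting times:
  Job 1: wait = 0
  Job 2: wait = 14
  Job 3: wait = 17
  Job 4: wait = 22
Sum of waiting times = 53
Average waiting time = 53/4 = 13.25

13.25


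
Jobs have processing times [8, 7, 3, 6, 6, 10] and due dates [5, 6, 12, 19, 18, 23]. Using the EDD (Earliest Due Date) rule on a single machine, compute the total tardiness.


Sort by due date (EDD order): [(8, 5), (7, 6), (3, 12), (6, 18), (6, 19), (10, 23)]
Compute completion times and tardiness:
  Job 1: p=8, d=5, C=8, tardiness=max(0,8-5)=3
  Job 2: p=7, d=6, C=15, tardiness=max(0,15-6)=9
  Job 3: p=3, d=12, C=18, tardiness=max(0,18-12)=6
  Job 4: p=6, d=18, C=24, tardiness=max(0,24-18)=6
  Job 5: p=6, d=19, C=30, tardiness=max(0,30-19)=11
  Job 6: p=10, d=23, C=40, tardiness=max(0,40-23)=17
Total tardiness = 52

52


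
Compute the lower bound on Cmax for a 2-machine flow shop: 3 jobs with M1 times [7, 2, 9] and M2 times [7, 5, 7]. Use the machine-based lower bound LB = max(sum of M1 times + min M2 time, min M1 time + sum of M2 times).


LB1 = sum(M1 times) + min(M2 times) = 18 + 5 = 23
LB2 = min(M1 times) + sum(M2 times) = 2 + 19 = 21
Lower bound = max(LB1, LB2) = max(23, 21) = 23

23


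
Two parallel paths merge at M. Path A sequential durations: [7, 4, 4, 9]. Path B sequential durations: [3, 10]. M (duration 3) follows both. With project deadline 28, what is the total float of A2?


Forward pass: ES(A2) = sum of predecessors on chain A = 7
EF = ES + duration = 7 + 4 = 11
Backward pass: LF(M) = deadline = 28; LS(M) = 28 - 3 = 25
LF(A2) = LS(M) - sum(successors on chain A) = 25 - 13 = 12
LS = LF - duration = 12 - 4 = 8
Total float = LS - ES = 8 - 7 = 1

1


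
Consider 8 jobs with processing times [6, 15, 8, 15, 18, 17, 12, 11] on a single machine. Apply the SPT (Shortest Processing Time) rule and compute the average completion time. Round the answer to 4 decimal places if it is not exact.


Sort jobs by processing time (SPT order): [6, 8, 11, 12, 15, 15, 17, 18]
Compute completion times sequentially:
  Job 1: processing = 6, completes at 6
  Job 2: processing = 8, completes at 14
  Job 3: processing = 11, completes at 25
  Job 4: processing = 12, completes at 37
  Job 5: processing = 15, completes at 52
  Job 6: processing = 15, completes at 67
  Job 7: processing = 17, completes at 84
  Job 8: processing = 18, completes at 102
Sum of completion times = 387
Average completion time = 387/8 = 48.375

48.375


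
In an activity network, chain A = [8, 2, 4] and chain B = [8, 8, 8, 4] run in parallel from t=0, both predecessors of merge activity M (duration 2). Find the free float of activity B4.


ES(B4) = sum of predecessors on chain B = 24
EF(B4) = ES + duration = 24 + 4 = 28
Successor of B4 is M. ES(M) = max(sum(A), sum(B)) = max(14, 28) = 28
Free float = ES(successor) - EF(current) = 28 - 28 = 0

0


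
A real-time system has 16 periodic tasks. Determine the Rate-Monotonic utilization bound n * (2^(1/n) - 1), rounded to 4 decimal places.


Compute 2^(1/16) = 1.0442737824
Subtract 1: 1.0442737824 - 1 = 0.0442737824
Multiply by n: 16 * 0.0442737824 = 0.7083805184
Round to 4 dp: 0.7084

0.7084


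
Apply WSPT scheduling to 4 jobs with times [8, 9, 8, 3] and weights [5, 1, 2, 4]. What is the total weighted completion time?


Compute p/w ratios and sort ascending (WSPT): [(3, 4), (8, 5), (8, 2), (9, 1)]
Compute weighted completion times:
  Job (p=3,w=4): C=3, w*C=4*3=12
  Job (p=8,w=5): C=11, w*C=5*11=55
  Job (p=8,w=2): C=19, w*C=2*19=38
  Job (p=9,w=1): C=28, w*C=1*28=28
Total weighted completion time = 133

133


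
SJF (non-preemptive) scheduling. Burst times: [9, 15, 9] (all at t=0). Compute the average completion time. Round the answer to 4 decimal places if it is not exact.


SJF order (ascending): [9, 9, 15]
Completion times:
  Job 1: burst=9, C=9
  Job 2: burst=9, C=18
  Job 3: burst=15, C=33
Average completion = 60/3 = 20.0

20.0


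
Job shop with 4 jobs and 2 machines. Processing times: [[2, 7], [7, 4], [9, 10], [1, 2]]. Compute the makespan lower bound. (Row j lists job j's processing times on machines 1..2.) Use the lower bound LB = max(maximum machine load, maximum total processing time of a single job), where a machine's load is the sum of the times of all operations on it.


Machine loads:
  Machine 1: 2 + 7 + 9 + 1 = 19
  Machine 2: 7 + 4 + 10 + 2 = 23
Max machine load = 23
Job totals:
  Job 1: 9
  Job 2: 11
  Job 3: 19
  Job 4: 3
Max job total = 19
Lower bound = max(23, 19) = 23

23


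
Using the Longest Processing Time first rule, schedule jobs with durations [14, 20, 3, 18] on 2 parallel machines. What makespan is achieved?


Sort jobs in decreasing order (LPT): [20, 18, 14, 3]
Assign each job to the least loaded machine:
  Machine 1: jobs [20, 3], load = 23
  Machine 2: jobs [18, 14], load = 32
Makespan = max load = 32

32


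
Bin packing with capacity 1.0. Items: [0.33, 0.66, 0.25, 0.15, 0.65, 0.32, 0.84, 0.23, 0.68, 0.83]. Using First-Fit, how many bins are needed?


Place items sequentially using First-Fit:
  Item 0.33 -> new Bin 1
  Item 0.66 -> Bin 1 (now 0.99)
  Item 0.25 -> new Bin 2
  Item 0.15 -> Bin 2 (now 0.4)
  Item 0.65 -> new Bin 3
  Item 0.32 -> Bin 2 (now 0.72)
  Item 0.84 -> new Bin 4
  Item 0.23 -> Bin 2 (now 0.95)
  Item 0.68 -> new Bin 5
  Item 0.83 -> new Bin 6
Total bins used = 6

6


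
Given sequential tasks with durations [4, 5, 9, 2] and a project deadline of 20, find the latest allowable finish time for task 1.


LF(activity 1) = deadline - sum of successor durations
Successors: activities 2 through 4 with durations [5, 9, 2]
Sum of successor durations = 16
LF = 20 - 16 = 4

4


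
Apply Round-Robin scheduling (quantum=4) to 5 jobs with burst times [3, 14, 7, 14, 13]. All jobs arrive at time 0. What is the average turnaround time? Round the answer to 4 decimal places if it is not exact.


Time quantum = 4
Execution trace:
  J1 runs 3 units, time = 3
  J2 runs 4 units, time = 7
  J3 runs 4 units, time = 11
  J4 runs 4 units, time = 15
  J5 runs 4 units, time = 19
  J2 runs 4 units, time = 23
  J3 runs 3 units, time = 26
  J4 runs 4 units, time = 30
  J5 runs 4 units, time = 34
  J2 runs 4 units, time = 38
  J4 runs 4 units, time = 42
  J5 runs 4 units, time = 46
  J2 runs 2 units, time = 48
  J4 runs 2 units, time = 50
  J5 runs 1 units, time = 51
Finish times: [3, 48, 26, 50, 51]
Average turnaround = 178/5 = 35.6

35.6


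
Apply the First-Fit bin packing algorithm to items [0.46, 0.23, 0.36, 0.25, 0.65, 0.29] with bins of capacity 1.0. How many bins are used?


Place items sequentially using First-Fit:
  Item 0.46 -> new Bin 1
  Item 0.23 -> Bin 1 (now 0.69)
  Item 0.36 -> new Bin 2
  Item 0.25 -> Bin 1 (now 0.94)
  Item 0.65 -> new Bin 3
  Item 0.29 -> Bin 2 (now 0.65)
Total bins used = 3

3


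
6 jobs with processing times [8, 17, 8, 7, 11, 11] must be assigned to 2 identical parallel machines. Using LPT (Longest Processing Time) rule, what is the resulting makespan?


Sort jobs in decreasing order (LPT): [17, 11, 11, 8, 8, 7]
Assign each job to the least loaded machine:
  Machine 1: jobs [17, 8, 7], load = 32
  Machine 2: jobs [11, 11, 8], load = 30
Makespan = max load = 32

32


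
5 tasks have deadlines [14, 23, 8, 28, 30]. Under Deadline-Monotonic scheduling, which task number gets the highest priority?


Sort tasks by relative deadline (ascending):
  Task 3: deadline = 8
  Task 1: deadline = 14
  Task 2: deadline = 23
  Task 4: deadline = 28
  Task 5: deadline = 30
Priority order (highest first): [3, 1, 2, 4, 5]
Highest priority task = 3

3


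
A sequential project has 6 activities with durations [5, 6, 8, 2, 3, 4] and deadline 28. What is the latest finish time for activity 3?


LF(activity 3) = deadline - sum of successor durations
Successors: activities 4 through 6 with durations [2, 3, 4]
Sum of successor durations = 9
LF = 28 - 9 = 19

19


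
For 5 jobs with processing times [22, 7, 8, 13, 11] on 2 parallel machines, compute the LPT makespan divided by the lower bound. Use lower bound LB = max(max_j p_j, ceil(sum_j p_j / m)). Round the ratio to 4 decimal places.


LPT order: [22, 13, 11, 8, 7]
Machine loads after assignment: [30, 31]
LPT makespan = 31
Lower bound = max(max_job, ceil(total/2)) = max(22, 31) = 31
Ratio = 31 / 31 = 1.0

1.0


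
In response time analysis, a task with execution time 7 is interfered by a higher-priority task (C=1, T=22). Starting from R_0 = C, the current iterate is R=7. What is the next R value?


R_next = C + ceil(R_prev / T_hp) * C_hp
ceil(7 / 22) = ceil(0.3182) = 1
Interference = 1 * 1 = 1
R_next = 7 + 1 = 8

8


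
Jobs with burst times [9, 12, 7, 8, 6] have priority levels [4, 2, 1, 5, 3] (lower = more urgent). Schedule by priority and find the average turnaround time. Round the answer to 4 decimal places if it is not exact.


Sort by priority (ascending = highest first):
Order: [(1, 7), (2, 12), (3, 6), (4, 9), (5, 8)]
Completion times:
  Priority 1, burst=7, C=7
  Priority 2, burst=12, C=19
  Priority 3, burst=6, C=25
  Priority 4, burst=9, C=34
  Priority 5, burst=8, C=42
Average turnaround = 127/5 = 25.4

25.4


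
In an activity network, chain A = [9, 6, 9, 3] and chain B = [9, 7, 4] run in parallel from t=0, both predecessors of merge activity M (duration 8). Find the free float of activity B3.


ES(B3) = sum of predecessors on chain B = 16
EF(B3) = ES + duration = 16 + 4 = 20
Successor of B3 is M. ES(M) = max(sum(A), sum(B)) = max(27, 20) = 27
Free float = ES(successor) - EF(current) = 27 - 20 = 7

7


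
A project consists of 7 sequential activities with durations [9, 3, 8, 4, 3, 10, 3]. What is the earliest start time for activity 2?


Activity 2 starts after activities 1 through 1 complete.
Predecessor durations: [9]
ES = 9 = 9

9


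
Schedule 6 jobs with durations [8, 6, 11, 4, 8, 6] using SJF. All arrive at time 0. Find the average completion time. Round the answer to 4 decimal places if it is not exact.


SJF order (ascending): [4, 6, 6, 8, 8, 11]
Completion times:
  Job 1: burst=4, C=4
  Job 2: burst=6, C=10
  Job 3: burst=6, C=16
  Job 4: burst=8, C=24
  Job 5: burst=8, C=32
  Job 6: burst=11, C=43
Average completion = 129/6 = 21.5

21.5


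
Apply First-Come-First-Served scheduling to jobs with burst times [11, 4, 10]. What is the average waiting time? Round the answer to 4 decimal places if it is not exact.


FCFS order (as given): [11, 4, 10]
Waiting times:
  Job 1: wait = 0
  Job 2: wait = 11
  Job 3: wait = 15
Sum of waiting times = 26
Average waiting time = 26/3 = 8.6667

8.6667


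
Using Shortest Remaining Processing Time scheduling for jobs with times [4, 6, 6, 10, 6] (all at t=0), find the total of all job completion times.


Since all jobs arrive at t=0, SRPT equals SPT ordering.
SPT order: [4, 6, 6, 6, 10]
Completion times:
  Job 1: p=4, C=4
  Job 2: p=6, C=10
  Job 3: p=6, C=16
  Job 4: p=6, C=22
  Job 5: p=10, C=32
Total completion time = 4 + 10 + 16 + 22 + 32 = 84

84


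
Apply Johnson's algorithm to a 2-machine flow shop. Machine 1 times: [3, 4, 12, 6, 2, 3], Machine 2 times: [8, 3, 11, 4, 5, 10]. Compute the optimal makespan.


Apply Johnson's rule:
  Group 1 (a <= b): [(5, 2, 5), (1, 3, 8), (6, 3, 10)]
  Group 2 (a > b): [(3, 12, 11), (4, 6, 4), (2, 4, 3)]
Optimal job order: [5, 1, 6, 3, 4, 2]
Schedule:
  Job 5: M1 done at 2, M2 done at 7
  Job 1: M1 done at 5, M2 done at 15
  Job 6: M1 done at 8, M2 done at 25
  Job 3: M1 done at 20, M2 done at 36
  Job 4: M1 done at 26, M2 done at 40
  Job 2: M1 done at 30, M2 done at 43
Makespan = 43

43


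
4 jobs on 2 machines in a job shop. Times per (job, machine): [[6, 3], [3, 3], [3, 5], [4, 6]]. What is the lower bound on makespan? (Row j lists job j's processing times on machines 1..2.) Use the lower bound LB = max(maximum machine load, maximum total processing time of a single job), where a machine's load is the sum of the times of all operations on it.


Machine loads:
  Machine 1: 6 + 3 + 3 + 4 = 16
  Machine 2: 3 + 3 + 5 + 6 = 17
Max machine load = 17
Job totals:
  Job 1: 9
  Job 2: 6
  Job 3: 8
  Job 4: 10
Max job total = 10
Lower bound = max(17, 10) = 17

17


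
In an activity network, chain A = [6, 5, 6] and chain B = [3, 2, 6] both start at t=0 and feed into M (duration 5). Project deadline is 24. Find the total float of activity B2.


Forward pass: ES(B2) = sum of predecessors on chain B = 3
EF = ES + duration = 3 + 2 = 5
Backward pass: LF(M) = deadline = 24; LS(M) = 24 - 5 = 19
LF(B2) = LS(M) - sum(successors on chain B) = 19 - 6 = 13
LS = LF - duration = 13 - 2 = 11
Total float = LS - ES = 11 - 3 = 8

8


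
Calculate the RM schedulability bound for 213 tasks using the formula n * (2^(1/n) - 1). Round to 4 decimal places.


Compute 2^(1/213) = 1.0032595128
Subtract 1: 1.0032595128 - 1 = 0.0032595128
Multiply by n: 213 * 0.0032595128 = 0.6942762264
Round to 4 dp: 0.6943

0.6943


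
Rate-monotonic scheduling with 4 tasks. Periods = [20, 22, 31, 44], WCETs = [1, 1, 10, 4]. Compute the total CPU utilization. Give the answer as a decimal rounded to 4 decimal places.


Compute individual utilizations (exact fractions):
  Task 1: C/T = 1/20 (approx. 0.05)
  Task 2: C/T = 1/22 (approx. 0.0455)
  Task 3: C/T = 10/31 (approx. 0.3226)
  Task 4: C/T = 4/44 = 1/11 (approx. 0.0909)
Total utilization U = 1/20 + 1/22 + 10/31 + 1/11 = 3471/6820
Rounded to 4 decimal places: U = 0.5089
RM (Liu & Layland) bound for 4 tasks = 0.756828; compare with U = 3471/6820 (approx. 0.508944)
U <= bound, so schedulable by RM sufficient condition.

0.5089


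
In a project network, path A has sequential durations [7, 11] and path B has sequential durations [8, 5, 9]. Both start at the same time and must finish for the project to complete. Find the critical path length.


Path A total = 7 + 11 = 18
Path B total = 8 + 5 + 9 = 22
Critical path = longest path = max(18, 22) = 22

22


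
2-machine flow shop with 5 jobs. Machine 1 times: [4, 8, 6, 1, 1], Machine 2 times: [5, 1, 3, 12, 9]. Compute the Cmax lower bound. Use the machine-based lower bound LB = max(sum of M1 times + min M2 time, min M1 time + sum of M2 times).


LB1 = sum(M1 times) + min(M2 times) = 20 + 1 = 21
LB2 = min(M1 times) + sum(M2 times) = 1 + 30 = 31
Lower bound = max(LB1, LB2) = max(21, 31) = 31

31


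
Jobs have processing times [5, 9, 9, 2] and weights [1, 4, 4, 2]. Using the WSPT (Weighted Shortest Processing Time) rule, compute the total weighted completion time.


Compute p/w ratios and sort ascending (WSPT): [(2, 2), (9, 4), (9, 4), (5, 1)]
Compute weighted completion times:
  Job (p=2,w=2): C=2, w*C=2*2=4
  Job (p=9,w=4): C=11, w*C=4*11=44
  Job (p=9,w=4): C=20, w*C=4*20=80
  Job (p=5,w=1): C=25, w*C=1*25=25
Total weighted completion time = 153

153


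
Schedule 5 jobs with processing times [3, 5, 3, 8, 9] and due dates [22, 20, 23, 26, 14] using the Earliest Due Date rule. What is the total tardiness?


Sort by due date (EDD order): [(9, 14), (5, 20), (3, 22), (3, 23), (8, 26)]
Compute completion times and tardiness:
  Job 1: p=9, d=14, C=9, tardiness=max(0,9-14)=0
  Job 2: p=5, d=20, C=14, tardiness=max(0,14-20)=0
  Job 3: p=3, d=22, C=17, tardiness=max(0,17-22)=0
  Job 4: p=3, d=23, C=20, tardiness=max(0,20-23)=0
  Job 5: p=8, d=26, C=28, tardiness=max(0,28-26)=2
Total tardiness = 2

2


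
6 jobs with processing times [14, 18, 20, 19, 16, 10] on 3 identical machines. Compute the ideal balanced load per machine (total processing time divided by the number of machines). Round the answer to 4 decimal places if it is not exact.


Total processing time = 14 + 18 + 20 + 19 + 16 + 10 = 97
Number of machines = 3
Ideal balanced load = 97 / 3 = 32.3333

32.3333


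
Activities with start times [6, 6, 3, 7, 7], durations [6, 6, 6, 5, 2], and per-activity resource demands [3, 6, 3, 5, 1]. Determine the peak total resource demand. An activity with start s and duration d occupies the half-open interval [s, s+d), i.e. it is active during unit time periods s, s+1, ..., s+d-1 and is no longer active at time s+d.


Each activity i is active on [start_i, start_i + duration_i).
Compute total resource usage per time slot:
  t=0: active resources = [], total = 0
  t=1: active resources = [], total = 0
  t=2: active resources = [], total = 0
  t=3: active resources = [3], total = 3
  t=4: active resources = [3], total = 3
  t=5: active resources = [3], total = 3
  t=6: active resources = [3, 6, 3], total = 12
  t=7: active resources = [3, 6, 3, 5, 1], total = 18
  t=8: active resources = [3, 6, 3, 5, 1], total = 18
  t=9: active resources = [3, 6, 5], total = 14
  t=10: active resources = [3, 6, 5], total = 14
  t=11: active resources = [3, 6, 5], total = 14
Peak resource demand = 18

18


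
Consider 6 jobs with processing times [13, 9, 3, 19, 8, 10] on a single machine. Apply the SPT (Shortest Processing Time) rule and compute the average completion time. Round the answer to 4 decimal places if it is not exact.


Sort jobs by processing time (SPT order): [3, 8, 9, 10, 13, 19]
Compute completion times sequentially:
  Job 1: processing = 3, completes at 3
  Job 2: processing = 8, completes at 11
  Job 3: processing = 9, completes at 20
  Job 4: processing = 10, completes at 30
  Job 5: processing = 13, completes at 43
  Job 6: processing = 19, completes at 62
Sum of completion times = 169
Average completion time = 169/6 = 28.1667

28.1667


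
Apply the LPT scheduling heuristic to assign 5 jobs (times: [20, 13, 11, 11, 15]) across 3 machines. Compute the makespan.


Sort jobs in decreasing order (LPT): [20, 15, 13, 11, 11]
Assign each job to the least loaded machine:
  Machine 1: jobs [20], load = 20
  Machine 2: jobs [15, 11], load = 26
  Machine 3: jobs [13, 11], load = 24
Makespan = max load = 26

26


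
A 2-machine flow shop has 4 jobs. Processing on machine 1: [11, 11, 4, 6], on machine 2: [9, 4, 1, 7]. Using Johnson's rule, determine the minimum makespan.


Apply Johnson's rule:
  Group 1 (a <= b): [(4, 6, 7)]
  Group 2 (a > b): [(1, 11, 9), (2, 11, 4), (3, 4, 1)]
Optimal job order: [4, 1, 2, 3]
Schedule:
  Job 4: M1 done at 6, M2 done at 13
  Job 1: M1 done at 17, M2 done at 26
  Job 2: M1 done at 28, M2 done at 32
  Job 3: M1 done at 32, M2 done at 33
Makespan = 33

33


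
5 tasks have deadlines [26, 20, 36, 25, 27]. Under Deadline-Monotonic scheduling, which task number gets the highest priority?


Sort tasks by relative deadline (ascending):
  Task 2: deadline = 20
  Task 4: deadline = 25
  Task 1: deadline = 26
  Task 5: deadline = 27
  Task 3: deadline = 36
Priority order (highest first): [2, 4, 1, 5, 3]
Highest priority task = 2

2


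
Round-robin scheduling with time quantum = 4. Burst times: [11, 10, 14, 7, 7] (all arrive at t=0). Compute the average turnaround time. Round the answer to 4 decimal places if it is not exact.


Time quantum = 4
Execution trace:
  J1 runs 4 units, time = 4
  J2 runs 4 units, time = 8
  J3 runs 4 units, time = 12
  J4 runs 4 units, time = 16
  J5 runs 4 units, time = 20
  J1 runs 4 units, time = 24
  J2 runs 4 units, time = 28
  J3 runs 4 units, time = 32
  J4 runs 3 units, time = 35
  J5 runs 3 units, time = 38
  J1 runs 3 units, time = 41
  J2 runs 2 units, time = 43
  J3 runs 4 units, time = 47
  J3 runs 2 units, time = 49
Finish times: [41, 43, 49, 35, 38]
Average turnaround = 206/5 = 41.2

41.2


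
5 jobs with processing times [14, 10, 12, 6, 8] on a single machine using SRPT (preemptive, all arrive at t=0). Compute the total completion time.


Since all jobs arrive at t=0, SRPT equals SPT ordering.
SPT order: [6, 8, 10, 12, 14]
Completion times:
  Job 1: p=6, C=6
  Job 2: p=8, C=14
  Job 3: p=10, C=24
  Job 4: p=12, C=36
  Job 5: p=14, C=50
Total completion time = 6 + 14 + 24 + 36 + 50 = 130

130


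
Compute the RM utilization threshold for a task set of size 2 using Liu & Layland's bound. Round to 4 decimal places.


Compute 2^(1/2) = 1.4142135624
Subtract 1: 1.4142135624 - 1 = 0.4142135624
Multiply by n: 2 * 0.4142135624 = 0.8284271248
Round to 4 dp: 0.8284

0.8284


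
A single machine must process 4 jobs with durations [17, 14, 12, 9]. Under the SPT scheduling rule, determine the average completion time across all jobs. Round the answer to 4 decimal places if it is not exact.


Sort jobs by processing time (SPT order): [9, 12, 14, 17]
Compute completion times sequentially:
  Job 1: processing = 9, completes at 9
  Job 2: processing = 12, completes at 21
  Job 3: processing = 14, completes at 35
  Job 4: processing = 17, completes at 52
Sum of completion times = 117
Average completion time = 117/4 = 29.25

29.25


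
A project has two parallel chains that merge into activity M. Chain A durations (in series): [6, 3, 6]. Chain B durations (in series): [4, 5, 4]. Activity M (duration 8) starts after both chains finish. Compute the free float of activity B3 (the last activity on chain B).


ES(B3) = sum of predecessors on chain B = 9
EF(B3) = ES + duration = 9 + 4 = 13
Successor of B3 is M. ES(M) = max(sum(A), sum(B)) = max(15, 13) = 15
Free float = ES(successor) - EF(current) = 15 - 13 = 2

2


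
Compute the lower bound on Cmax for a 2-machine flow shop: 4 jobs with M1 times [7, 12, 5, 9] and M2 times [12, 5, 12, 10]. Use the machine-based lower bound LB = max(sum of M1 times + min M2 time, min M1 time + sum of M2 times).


LB1 = sum(M1 times) + min(M2 times) = 33 + 5 = 38
LB2 = min(M1 times) + sum(M2 times) = 5 + 39 = 44
Lower bound = max(LB1, LB2) = max(38, 44) = 44

44


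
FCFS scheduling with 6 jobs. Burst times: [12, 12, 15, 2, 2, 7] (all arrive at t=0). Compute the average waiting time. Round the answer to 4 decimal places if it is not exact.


FCFS order (as given): [12, 12, 15, 2, 2, 7]
Waiting times:
  Job 1: wait = 0
  Job 2: wait = 12
  Job 3: wait = 24
  Job 4: wait = 39
  Job 5: wait = 41
  Job 6: wait = 43
Sum of waiting times = 159
Average waiting time = 159/6 = 26.5

26.5


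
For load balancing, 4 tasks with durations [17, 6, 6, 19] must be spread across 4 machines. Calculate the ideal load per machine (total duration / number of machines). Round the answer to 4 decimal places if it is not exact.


Total processing time = 17 + 6 + 6 + 19 = 48
Number of machines = 4
Ideal balanced load = 48 / 4 = 12.0

12.0


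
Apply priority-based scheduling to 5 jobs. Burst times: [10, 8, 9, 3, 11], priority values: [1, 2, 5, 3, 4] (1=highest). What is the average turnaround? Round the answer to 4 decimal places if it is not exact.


Sort by priority (ascending = highest first):
Order: [(1, 10), (2, 8), (3, 3), (4, 11), (5, 9)]
Completion times:
  Priority 1, burst=10, C=10
  Priority 2, burst=8, C=18
  Priority 3, burst=3, C=21
  Priority 4, burst=11, C=32
  Priority 5, burst=9, C=41
Average turnaround = 122/5 = 24.4

24.4


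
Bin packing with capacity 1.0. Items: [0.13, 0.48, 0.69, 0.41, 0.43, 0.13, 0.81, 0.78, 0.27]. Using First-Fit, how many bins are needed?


Place items sequentially using First-Fit:
  Item 0.13 -> new Bin 1
  Item 0.48 -> Bin 1 (now 0.61)
  Item 0.69 -> new Bin 2
  Item 0.41 -> new Bin 3
  Item 0.43 -> Bin 3 (now 0.84)
  Item 0.13 -> Bin 1 (now 0.74)
  Item 0.81 -> new Bin 4
  Item 0.78 -> new Bin 5
  Item 0.27 -> Bin 2 (now 0.96)
Total bins used = 5

5


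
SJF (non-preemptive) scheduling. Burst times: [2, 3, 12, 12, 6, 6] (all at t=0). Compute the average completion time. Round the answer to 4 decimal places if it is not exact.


SJF order (ascending): [2, 3, 6, 6, 12, 12]
Completion times:
  Job 1: burst=2, C=2
  Job 2: burst=3, C=5
  Job 3: burst=6, C=11
  Job 4: burst=6, C=17
  Job 5: burst=12, C=29
  Job 6: burst=12, C=41
Average completion = 105/6 = 17.5

17.5


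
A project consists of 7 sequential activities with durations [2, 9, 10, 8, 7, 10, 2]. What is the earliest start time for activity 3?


Activity 3 starts after activities 1 through 2 complete.
Predecessor durations: [2, 9]
ES = 2 + 9 = 11

11


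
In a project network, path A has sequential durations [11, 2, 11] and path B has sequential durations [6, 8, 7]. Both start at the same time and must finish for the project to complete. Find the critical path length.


Path A total = 11 + 2 + 11 = 24
Path B total = 6 + 8 + 7 = 21
Critical path = longest path = max(24, 21) = 24

24


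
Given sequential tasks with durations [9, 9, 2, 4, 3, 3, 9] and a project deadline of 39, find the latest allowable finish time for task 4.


LF(activity 4) = deadline - sum of successor durations
Successors: activities 5 through 7 with durations [3, 3, 9]
Sum of successor durations = 15
LF = 39 - 15 = 24

24


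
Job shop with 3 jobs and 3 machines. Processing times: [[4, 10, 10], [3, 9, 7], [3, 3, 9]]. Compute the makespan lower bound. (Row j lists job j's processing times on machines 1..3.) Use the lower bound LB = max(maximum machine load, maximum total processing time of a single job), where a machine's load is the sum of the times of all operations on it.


Machine loads:
  Machine 1: 4 + 3 + 3 = 10
  Machine 2: 10 + 9 + 3 = 22
  Machine 3: 10 + 7 + 9 = 26
Max machine load = 26
Job totals:
  Job 1: 24
  Job 2: 19
  Job 3: 15
Max job total = 24
Lower bound = max(26, 24) = 26

26


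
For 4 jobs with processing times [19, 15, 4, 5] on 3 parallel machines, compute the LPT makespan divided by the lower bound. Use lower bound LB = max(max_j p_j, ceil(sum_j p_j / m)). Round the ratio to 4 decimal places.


LPT order: [19, 15, 5, 4]
Machine loads after assignment: [19, 15, 9]
LPT makespan = 19
Lower bound = max(max_job, ceil(total/3)) = max(19, 15) = 19
Ratio = 19 / 19 = 1.0

1.0


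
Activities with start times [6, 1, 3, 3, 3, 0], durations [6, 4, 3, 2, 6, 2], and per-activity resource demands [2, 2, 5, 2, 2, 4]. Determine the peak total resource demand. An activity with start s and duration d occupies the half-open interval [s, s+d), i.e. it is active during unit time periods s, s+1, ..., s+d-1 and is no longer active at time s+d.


Each activity i is active on [start_i, start_i + duration_i).
Compute total resource usage per time slot:
  t=0: active resources = [4], total = 4
  t=1: active resources = [2, 4], total = 6
  t=2: active resources = [2], total = 2
  t=3: active resources = [2, 5, 2, 2], total = 11
  t=4: active resources = [2, 5, 2, 2], total = 11
  t=5: active resources = [5, 2], total = 7
  t=6: active resources = [2, 2], total = 4
  t=7: active resources = [2, 2], total = 4
  t=8: active resources = [2, 2], total = 4
  t=9: active resources = [2], total = 2
  t=10: active resources = [2], total = 2
  t=11: active resources = [2], total = 2
Peak resource demand = 11

11


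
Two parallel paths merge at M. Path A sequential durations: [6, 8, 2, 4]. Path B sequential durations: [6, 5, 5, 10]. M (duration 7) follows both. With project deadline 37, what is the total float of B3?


Forward pass: ES(B3) = sum of predecessors on chain B = 11
EF = ES + duration = 11 + 5 = 16
Backward pass: LF(M) = deadline = 37; LS(M) = 37 - 7 = 30
LF(B3) = LS(M) - sum(successors on chain B) = 30 - 10 = 20
LS = LF - duration = 20 - 5 = 15
Total float = LS - ES = 15 - 11 = 4

4


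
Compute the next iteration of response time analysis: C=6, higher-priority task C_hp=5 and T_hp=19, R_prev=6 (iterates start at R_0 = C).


R_next = C + ceil(R_prev / T_hp) * C_hp
ceil(6 / 19) = ceil(0.3158) = 1
Interference = 1 * 5 = 5
R_next = 6 + 5 = 11

11


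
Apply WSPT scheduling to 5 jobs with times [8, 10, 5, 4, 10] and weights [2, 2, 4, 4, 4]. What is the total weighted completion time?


Compute p/w ratios and sort ascending (WSPT): [(4, 4), (5, 4), (10, 4), (8, 2), (10, 2)]
Compute weighted completion times:
  Job (p=4,w=4): C=4, w*C=4*4=16
  Job (p=5,w=4): C=9, w*C=4*9=36
  Job (p=10,w=4): C=19, w*C=4*19=76
  Job (p=8,w=2): C=27, w*C=2*27=54
  Job (p=10,w=2): C=37, w*C=2*37=74
Total weighted completion time = 256

256


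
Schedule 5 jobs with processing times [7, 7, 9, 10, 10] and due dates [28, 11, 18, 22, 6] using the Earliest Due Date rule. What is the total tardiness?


Sort by due date (EDD order): [(10, 6), (7, 11), (9, 18), (10, 22), (7, 28)]
Compute completion times and tardiness:
  Job 1: p=10, d=6, C=10, tardiness=max(0,10-6)=4
  Job 2: p=7, d=11, C=17, tardiness=max(0,17-11)=6
  Job 3: p=9, d=18, C=26, tardiness=max(0,26-18)=8
  Job 4: p=10, d=22, C=36, tardiness=max(0,36-22)=14
  Job 5: p=7, d=28, C=43, tardiness=max(0,43-28)=15
Total tardiness = 47

47


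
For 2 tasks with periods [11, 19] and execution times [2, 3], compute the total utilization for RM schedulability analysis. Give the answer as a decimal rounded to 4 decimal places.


Compute individual utilizations (exact fractions):
  Task 1: C/T = 2/11 (approx. 0.1818)
  Task 2: C/T = 3/19 (approx. 0.1579)
Total utilization U = 2/11 + 3/19 = 71/209
Rounded to 4 decimal places: U = 0.3397
RM (Liu & Layland) bound for 2 tasks = 0.828427; compare with U = 71/209 (approx. 0.339713)
U <= bound, so schedulable by RM sufficient condition.

0.3397


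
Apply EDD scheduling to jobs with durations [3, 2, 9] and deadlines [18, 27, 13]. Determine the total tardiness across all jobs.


Sort by due date (EDD order): [(9, 13), (3, 18), (2, 27)]
Compute completion times and tardiness:
  Job 1: p=9, d=13, C=9, tardiness=max(0,9-13)=0
  Job 2: p=3, d=18, C=12, tardiness=max(0,12-18)=0
  Job 3: p=2, d=27, C=14, tardiness=max(0,14-27)=0
Total tardiness = 0

0


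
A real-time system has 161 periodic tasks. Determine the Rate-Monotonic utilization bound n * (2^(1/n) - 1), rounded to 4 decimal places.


Compute 2^(1/161) = 1.0043145429
Subtract 1: 1.0043145429 - 1 = 0.0043145429
Multiply by n: 161 * 0.0043145429 = 0.6946414069
Round to 4 dp: 0.6946

0.6946


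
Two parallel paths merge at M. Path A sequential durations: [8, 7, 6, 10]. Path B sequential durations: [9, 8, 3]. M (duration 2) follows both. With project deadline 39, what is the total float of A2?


Forward pass: ES(A2) = sum of predecessors on chain A = 8
EF = ES + duration = 8 + 7 = 15
Backward pass: LF(M) = deadline = 39; LS(M) = 39 - 2 = 37
LF(A2) = LS(M) - sum(successors on chain A) = 37 - 16 = 21
LS = LF - duration = 21 - 7 = 14
Total float = LS - ES = 14 - 8 = 6

6


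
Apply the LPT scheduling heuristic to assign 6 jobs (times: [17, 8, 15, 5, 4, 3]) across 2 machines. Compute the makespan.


Sort jobs in decreasing order (LPT): [17, 15, 8, 5, 4, 3]
Assign each job to the least loaded machine:
  Machine 1: jobs [17, 5, 4], load = 26
  Machine 2: jobs [15, 8, 3], load = 26
Makespan = max load = 26

26


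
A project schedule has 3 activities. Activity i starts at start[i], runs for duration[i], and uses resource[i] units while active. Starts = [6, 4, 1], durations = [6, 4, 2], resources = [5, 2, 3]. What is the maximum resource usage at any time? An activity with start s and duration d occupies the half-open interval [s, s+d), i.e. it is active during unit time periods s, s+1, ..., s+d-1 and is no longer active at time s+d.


Each activity i is active on [start_i, start_i + duration_i).
Compute total resource usage per time slot:
  t=0: active resources = [], total = 0
  t=1: active resources = [3], total = 3
  t=2: active resources = [3], total = 3
  t=3: active resources = [], total = 0
  t=4: active resources = [2], total = 2
  t=5: active resources = [2], total = 2
  t=6: active resources = [5, 2], total = 7
  t=7: active resources = [5, 2], total = 7
  t=8: active resources = [5], total = 5
  t=9: active resources = [5], total = 5
  t=10: active resources = [5], total = 5
  t=11: active resources = [5], total = 5
Peak resource demand = 7

7


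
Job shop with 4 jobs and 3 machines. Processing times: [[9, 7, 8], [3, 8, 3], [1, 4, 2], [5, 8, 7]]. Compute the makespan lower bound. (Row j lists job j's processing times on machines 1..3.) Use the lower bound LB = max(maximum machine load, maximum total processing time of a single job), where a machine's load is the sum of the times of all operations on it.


Machine loads:
  Machine 1: 9 + 3 + 1 + 5 = 18
  Machine 2: 7 + 8 + 4 + 8 = 27
  Machine 3: 8 + 3 + 2 + 7 = 20
Max machine load = 27
Job totals:
  Job 1: 24
  Job 2: 14
  Job 3: 7
  Job 4: 20
Max job total = 24
Lower bound = max(27, 24) = 27

27
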